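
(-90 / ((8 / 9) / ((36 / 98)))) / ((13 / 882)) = -32805 / 13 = -2523.46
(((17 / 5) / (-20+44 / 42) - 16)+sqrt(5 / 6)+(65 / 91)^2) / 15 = -509301 / 487550+sqrt(30) / 90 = -0.98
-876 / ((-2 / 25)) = 10950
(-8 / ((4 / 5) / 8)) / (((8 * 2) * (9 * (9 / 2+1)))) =-10 / 99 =-0.10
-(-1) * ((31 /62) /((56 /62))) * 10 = 155 /28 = 5.54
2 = 2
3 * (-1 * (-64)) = 192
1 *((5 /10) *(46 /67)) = 23 /67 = 0.34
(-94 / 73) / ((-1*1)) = 94 / 73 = 1.29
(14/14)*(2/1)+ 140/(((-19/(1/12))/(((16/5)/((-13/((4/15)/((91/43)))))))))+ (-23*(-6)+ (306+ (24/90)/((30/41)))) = 107500304/240825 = 446.38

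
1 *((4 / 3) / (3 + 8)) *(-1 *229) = -916 / 33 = -27.76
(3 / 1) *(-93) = -279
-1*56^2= -3136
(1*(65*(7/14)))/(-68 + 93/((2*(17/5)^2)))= -18785/36979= -0.51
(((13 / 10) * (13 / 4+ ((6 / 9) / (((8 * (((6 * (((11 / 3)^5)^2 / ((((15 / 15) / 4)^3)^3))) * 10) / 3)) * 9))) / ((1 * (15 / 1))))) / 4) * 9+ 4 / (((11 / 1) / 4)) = 1192418840597784251693 / 108789443753672704000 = 10.96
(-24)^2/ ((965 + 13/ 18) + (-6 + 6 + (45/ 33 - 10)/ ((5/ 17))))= 0.62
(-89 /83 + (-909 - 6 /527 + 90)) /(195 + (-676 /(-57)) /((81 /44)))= -165617699760 /40681710719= -4.07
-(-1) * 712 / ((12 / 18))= 1068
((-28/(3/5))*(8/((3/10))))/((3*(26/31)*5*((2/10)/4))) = -694400/351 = -1978.35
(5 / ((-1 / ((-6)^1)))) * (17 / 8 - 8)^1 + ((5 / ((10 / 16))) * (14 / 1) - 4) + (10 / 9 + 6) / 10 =-12157 / 180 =-67.54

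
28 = 28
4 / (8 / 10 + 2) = 10 / 7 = 1.43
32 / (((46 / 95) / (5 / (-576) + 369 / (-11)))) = -20196905 / 9108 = -2217.49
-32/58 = -0.55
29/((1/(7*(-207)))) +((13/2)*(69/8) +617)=-661567/16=-41347.94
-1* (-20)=20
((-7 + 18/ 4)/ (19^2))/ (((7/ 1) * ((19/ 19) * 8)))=-5/ 40432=-0.00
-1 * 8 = -8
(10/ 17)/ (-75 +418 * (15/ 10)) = 5/ 4692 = 0.00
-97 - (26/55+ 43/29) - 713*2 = -2432304/1595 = -1524.96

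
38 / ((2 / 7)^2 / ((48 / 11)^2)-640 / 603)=-35.95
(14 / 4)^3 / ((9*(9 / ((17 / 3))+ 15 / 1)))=5831 / 20304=0.29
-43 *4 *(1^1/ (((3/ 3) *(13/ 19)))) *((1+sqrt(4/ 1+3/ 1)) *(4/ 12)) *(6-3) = -3268 *sqrt(7)/ 13-3268/ 13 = -916.49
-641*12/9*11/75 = -28204/225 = -125.35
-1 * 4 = -4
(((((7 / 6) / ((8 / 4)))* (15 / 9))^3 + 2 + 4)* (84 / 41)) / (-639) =-0.02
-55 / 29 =-1.90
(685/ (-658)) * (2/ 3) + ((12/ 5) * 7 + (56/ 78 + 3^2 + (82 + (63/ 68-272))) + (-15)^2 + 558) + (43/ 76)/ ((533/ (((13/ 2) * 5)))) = 619.78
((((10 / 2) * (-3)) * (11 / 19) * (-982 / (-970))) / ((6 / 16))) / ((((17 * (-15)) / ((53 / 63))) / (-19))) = -1.47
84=84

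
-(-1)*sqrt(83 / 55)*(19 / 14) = 19*sqrt(4565) / 770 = 1.67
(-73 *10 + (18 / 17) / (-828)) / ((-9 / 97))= 6152613 / 782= 7867.79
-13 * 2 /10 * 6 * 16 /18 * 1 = -208 /15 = -13.87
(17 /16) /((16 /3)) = 51 /256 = 0.20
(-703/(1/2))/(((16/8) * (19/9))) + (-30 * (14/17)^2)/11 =-1064487/3179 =-334.85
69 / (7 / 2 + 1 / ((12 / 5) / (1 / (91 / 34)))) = 18837 / 998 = 18.87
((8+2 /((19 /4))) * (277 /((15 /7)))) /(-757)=-62048 /43149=-1.44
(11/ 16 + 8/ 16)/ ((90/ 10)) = 19/ 144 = 0.13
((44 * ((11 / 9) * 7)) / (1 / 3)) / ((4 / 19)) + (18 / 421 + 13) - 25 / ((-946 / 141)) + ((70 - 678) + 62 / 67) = 382167914305 / 80051466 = 4774.03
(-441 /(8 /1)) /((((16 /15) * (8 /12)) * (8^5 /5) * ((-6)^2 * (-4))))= 11025 /134217728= 0.00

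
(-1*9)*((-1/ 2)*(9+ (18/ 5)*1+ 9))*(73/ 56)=126.71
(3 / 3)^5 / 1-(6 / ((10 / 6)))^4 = -104351 / 625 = -166.96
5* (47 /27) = 235 /27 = 8.70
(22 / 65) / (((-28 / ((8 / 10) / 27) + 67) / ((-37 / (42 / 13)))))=407 / 92190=0.00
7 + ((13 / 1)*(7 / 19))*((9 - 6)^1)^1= 406 / 19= 21.37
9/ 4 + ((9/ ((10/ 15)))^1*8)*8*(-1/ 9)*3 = -285.75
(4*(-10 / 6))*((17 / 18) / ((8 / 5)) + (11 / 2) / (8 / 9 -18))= -1355 / 756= -1.79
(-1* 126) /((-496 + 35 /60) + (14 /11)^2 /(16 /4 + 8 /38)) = 228690 /898483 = 0.25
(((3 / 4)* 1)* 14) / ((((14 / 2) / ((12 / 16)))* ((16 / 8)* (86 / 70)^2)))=11025 / 29584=0.37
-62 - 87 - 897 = -1046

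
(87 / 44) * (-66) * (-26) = 3393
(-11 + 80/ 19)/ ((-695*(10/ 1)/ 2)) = 129/ 66025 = 0.00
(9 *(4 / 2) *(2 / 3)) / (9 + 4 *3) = 4 / 7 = 0.57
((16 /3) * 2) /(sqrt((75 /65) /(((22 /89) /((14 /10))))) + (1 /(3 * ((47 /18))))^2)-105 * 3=-957654946037 /3039917711 + 156149792 * sqrt(534534) /27359259399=-310.85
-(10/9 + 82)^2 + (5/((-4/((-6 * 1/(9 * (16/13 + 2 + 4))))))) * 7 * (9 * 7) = -104412797/15228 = -6856.63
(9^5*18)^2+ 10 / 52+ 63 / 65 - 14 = 146863358968451 / 130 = 1129718145911.16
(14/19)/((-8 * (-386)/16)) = 14/3667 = 0.00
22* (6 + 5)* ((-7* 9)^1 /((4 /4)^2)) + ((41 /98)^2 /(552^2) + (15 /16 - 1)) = -44615729932031 /2926377216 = -15246.06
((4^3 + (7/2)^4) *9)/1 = 1926.56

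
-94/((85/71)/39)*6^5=-2023983936/85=-23811575.72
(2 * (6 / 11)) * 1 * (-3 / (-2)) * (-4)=-6.55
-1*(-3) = 3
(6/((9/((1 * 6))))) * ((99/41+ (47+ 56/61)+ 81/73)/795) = 37567868/145145535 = 0.26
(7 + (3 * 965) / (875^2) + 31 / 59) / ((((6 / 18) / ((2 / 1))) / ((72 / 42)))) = 4897559592 / 63240625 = 77.44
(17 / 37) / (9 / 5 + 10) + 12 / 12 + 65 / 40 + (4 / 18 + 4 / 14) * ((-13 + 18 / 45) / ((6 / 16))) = -14.40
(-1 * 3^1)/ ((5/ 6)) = -18/ 5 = -3.60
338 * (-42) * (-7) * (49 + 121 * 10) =125109348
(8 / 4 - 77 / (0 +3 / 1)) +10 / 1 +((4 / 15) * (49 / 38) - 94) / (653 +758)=-5522537 / 402135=-13.73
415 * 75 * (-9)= -280125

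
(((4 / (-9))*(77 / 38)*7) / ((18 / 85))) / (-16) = 1.86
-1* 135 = -135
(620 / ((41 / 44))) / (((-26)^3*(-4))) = 1705 / 180154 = 0.01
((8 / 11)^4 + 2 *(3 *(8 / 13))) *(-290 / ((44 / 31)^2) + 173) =204407826 / 1771561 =115.38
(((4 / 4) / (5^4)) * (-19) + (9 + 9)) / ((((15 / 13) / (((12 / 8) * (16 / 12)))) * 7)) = 292006 / 65625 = 4.45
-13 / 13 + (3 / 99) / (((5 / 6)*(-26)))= -1.00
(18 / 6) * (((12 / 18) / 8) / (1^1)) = 1 / 4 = 0.25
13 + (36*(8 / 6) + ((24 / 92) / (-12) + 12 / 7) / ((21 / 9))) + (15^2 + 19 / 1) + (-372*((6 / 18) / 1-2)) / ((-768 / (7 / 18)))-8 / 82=48755996797 / 159691392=305.31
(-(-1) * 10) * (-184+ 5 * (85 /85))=-1790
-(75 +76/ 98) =-3713/ 49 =-75.78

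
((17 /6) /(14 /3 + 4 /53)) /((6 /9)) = 2703 /3016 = 0.90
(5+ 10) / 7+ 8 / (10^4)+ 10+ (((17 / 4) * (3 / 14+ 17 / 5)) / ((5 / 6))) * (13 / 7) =5681073 / 122500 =46.38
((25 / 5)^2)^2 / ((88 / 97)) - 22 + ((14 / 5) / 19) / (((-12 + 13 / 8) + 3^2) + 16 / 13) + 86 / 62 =2594006807 / 3887400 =667.29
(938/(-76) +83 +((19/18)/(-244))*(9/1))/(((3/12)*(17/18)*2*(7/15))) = 88395165/275842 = 320.46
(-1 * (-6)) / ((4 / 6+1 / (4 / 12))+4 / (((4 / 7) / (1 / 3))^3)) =2592 / 1927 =1.35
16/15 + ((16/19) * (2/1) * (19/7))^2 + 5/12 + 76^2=17047241/2940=5798.38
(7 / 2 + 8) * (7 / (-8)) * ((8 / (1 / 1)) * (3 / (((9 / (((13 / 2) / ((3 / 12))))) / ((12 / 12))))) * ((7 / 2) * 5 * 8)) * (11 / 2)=-1611610 / 3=-537203.33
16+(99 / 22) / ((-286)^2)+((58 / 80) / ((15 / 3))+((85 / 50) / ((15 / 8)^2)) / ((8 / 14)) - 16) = 91217827 / 92020500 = 0.99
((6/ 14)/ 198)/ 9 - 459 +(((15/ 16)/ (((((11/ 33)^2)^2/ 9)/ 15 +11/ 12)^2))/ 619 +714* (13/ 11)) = 384.82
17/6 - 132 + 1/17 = -13169/102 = -129.11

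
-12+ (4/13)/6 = -466/39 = -11.95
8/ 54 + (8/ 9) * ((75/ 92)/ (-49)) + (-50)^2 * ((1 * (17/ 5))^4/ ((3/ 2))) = 6777232082/ 30429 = 222722.80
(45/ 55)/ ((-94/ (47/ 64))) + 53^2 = 3955063/ 1408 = 2808.99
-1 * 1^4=-1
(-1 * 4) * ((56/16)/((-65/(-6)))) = -84/65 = -1.29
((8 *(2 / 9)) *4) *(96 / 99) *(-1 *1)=-2048 / 297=-6.90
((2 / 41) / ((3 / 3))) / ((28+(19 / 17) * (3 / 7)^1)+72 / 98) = 1666 / 997735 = 0.00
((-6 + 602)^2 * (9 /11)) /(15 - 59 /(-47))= 37564092 /2101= 17879.15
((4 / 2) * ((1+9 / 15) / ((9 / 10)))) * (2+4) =21.33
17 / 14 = 1.21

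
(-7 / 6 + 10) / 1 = 8.83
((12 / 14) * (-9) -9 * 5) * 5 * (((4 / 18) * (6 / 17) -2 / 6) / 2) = 7995 / 238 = 33.59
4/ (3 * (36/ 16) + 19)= 16/ 103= 0.16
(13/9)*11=143/9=15.89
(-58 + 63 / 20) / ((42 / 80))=-104.48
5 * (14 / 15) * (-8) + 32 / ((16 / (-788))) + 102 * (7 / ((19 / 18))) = -53404 / 57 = -936.91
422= 422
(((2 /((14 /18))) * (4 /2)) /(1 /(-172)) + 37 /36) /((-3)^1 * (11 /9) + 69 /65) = 14472445 /42672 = 339.16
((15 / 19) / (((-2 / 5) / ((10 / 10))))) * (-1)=75 / 38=1.97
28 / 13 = 2.15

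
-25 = -25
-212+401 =189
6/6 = 1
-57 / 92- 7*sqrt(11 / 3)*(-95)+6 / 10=1273.36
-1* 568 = -568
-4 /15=-0.27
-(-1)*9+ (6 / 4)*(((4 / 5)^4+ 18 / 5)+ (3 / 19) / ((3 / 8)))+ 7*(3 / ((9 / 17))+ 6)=97.31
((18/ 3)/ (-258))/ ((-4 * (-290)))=-1/ 49880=-0.00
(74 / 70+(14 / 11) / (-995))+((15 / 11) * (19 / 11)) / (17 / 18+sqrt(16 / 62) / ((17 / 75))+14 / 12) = -535097449776 / 69241740953+58866750 * sqrt(62) / 49706921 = 1.60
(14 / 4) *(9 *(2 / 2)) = 63 / 2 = 31.50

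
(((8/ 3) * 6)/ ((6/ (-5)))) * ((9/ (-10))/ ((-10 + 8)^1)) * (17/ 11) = -102/ 11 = -9.27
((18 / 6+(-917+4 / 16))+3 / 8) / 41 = -7307 / 328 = -22.28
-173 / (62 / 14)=-1211 / 31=-39.06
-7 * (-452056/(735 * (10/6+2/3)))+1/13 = 5876973/3185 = 1845.20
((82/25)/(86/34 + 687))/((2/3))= 2091/293050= 0.01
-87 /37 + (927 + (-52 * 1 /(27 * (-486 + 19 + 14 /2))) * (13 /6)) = 924.66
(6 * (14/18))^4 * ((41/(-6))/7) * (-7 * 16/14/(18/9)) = 450016/243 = 1851.92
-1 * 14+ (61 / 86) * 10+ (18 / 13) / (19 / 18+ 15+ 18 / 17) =-6.83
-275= -275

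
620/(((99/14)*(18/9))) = 4340/99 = 43.84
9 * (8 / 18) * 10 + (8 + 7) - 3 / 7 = 54.57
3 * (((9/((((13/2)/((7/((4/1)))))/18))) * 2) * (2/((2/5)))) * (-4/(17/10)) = -680400/221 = -3078.73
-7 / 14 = -1 / 2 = -0.50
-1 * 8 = -8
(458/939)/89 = 458/83571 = 0.01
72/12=6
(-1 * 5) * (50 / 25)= -10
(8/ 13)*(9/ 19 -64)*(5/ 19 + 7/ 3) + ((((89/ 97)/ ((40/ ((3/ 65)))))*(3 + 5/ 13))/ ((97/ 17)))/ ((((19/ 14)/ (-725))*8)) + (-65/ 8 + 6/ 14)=-5267584017461/ 48218829204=-109.24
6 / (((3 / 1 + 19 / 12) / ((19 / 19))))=72 / 55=1.31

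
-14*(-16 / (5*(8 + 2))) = 112 / 25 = 4.48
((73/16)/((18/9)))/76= 73/2432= 0.03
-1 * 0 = 0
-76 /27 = -2.81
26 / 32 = 13 / 16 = 0.81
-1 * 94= -94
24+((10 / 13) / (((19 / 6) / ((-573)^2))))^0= 25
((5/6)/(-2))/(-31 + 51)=-1/48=-0.02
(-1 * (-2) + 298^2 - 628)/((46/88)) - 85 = 3877877/23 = 168603.35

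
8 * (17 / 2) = 68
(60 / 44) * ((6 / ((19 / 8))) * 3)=2160 / 209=10.33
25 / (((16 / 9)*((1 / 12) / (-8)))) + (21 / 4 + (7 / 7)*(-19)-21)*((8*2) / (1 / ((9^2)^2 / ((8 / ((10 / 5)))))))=-913329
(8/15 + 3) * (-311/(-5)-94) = -2809/25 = -112.36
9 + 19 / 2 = 37 / 2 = 18.50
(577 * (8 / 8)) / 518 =577 / 518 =1.11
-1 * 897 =-897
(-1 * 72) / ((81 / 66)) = -176 / 3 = -58.67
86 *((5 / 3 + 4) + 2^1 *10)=6622 / 3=2207.33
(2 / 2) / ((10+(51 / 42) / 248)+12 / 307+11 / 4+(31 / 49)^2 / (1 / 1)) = 365605072 / 4823878929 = 0.08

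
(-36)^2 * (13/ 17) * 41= 690768/ 17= 40633.41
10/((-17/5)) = -50/17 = -2.94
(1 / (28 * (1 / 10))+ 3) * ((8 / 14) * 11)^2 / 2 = 22748 / 343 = 66.32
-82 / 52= -41 / 26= -1.58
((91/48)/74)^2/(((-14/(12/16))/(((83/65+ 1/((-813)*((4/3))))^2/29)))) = -18860960181/9554103962828800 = -0.00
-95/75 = -19/15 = -1.27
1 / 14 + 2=29 / 14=2.07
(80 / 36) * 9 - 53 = -33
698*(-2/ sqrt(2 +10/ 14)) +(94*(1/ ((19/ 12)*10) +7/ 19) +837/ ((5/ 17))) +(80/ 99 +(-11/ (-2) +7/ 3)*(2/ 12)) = 2414771/ 836-1396*sqrt(133)/ 19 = 2041.14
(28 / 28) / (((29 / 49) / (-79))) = -3871 / 29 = -133.48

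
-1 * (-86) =86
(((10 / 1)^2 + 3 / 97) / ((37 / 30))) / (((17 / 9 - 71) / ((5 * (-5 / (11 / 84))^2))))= -1155336210000 / 135057659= -8554.39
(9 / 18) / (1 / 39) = 39 / 2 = 19.50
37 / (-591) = -37 / 591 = -0.06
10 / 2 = 5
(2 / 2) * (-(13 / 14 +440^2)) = -2710413 / 14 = -193600.93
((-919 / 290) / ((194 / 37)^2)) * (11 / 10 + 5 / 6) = -1258111 / 5645400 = -0.22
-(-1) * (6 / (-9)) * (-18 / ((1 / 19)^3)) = 82308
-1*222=-222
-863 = -863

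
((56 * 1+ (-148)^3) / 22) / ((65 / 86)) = -139394648 / 715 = -194957.55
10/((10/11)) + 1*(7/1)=18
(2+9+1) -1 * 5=7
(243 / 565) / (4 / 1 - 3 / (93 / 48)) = 7533 / 42940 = 0.18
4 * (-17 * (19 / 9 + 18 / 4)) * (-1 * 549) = 246806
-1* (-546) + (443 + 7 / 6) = 5941 / 6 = 990.17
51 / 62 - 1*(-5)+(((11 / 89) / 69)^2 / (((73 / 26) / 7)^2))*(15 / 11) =24183095486003 / 4153310019546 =5.82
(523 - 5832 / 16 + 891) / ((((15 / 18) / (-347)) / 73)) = -159509307 / 5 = -31901861.40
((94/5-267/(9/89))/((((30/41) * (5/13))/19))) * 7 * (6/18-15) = 61326499234/3375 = 18170814.59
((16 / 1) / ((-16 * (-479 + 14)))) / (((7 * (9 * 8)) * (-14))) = -0.00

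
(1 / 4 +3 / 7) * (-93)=-1767 / 28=-63.11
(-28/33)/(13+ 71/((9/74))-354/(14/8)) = -588/273383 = -0.00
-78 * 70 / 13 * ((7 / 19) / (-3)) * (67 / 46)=32830 / 437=75.13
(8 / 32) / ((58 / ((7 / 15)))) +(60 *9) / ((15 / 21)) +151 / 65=34306627 / 45240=758.33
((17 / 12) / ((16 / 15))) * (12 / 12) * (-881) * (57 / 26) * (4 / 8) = -4268445 / 3328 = -1282.59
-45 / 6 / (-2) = 3.75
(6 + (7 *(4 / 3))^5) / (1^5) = 17211826 / 243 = 70830.56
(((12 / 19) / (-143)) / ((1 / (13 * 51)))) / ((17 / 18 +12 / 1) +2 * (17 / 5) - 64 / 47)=-2588760 / 16251631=-0.16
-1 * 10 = -10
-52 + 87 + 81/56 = 36.45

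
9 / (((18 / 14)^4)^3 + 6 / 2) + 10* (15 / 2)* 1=8140358813703 / 107984466028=75.38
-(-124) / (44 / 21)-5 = 596 / 11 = 54.18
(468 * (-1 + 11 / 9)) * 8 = 832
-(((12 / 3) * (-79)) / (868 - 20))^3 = 493039 / 9528128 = 0.05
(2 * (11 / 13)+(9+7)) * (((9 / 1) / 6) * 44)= 1167.69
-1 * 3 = -3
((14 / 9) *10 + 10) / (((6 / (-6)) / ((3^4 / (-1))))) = 2070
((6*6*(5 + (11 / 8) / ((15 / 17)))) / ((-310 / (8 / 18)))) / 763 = -787 / 1773975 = -0.00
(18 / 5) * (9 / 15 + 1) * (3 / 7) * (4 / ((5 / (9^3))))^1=1259712 / 875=1439.67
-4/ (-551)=4/ 551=0.01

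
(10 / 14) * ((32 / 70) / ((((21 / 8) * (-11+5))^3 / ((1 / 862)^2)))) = -256 / 2276000057583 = -0.00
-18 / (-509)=18 / 509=0.04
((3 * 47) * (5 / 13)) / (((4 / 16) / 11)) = 31020 / 13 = 2386.15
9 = 9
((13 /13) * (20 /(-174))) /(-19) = 0.01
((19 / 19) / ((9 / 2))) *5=10 / 9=1.11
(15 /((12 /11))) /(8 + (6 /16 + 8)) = 110 /131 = 0.84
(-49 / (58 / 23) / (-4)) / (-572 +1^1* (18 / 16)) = -1127 / 132443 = -0.01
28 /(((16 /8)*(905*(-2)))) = -7 /905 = -0.01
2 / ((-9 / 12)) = -8 / 3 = -2.67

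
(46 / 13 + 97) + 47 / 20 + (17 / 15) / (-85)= 401213 / 3900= 102.88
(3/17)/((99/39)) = 13/187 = 0.07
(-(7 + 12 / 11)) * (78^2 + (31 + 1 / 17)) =-9252084 / 187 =-49476.39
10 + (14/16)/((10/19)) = 933/80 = 11.66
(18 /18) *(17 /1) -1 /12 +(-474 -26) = -5797 /12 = -483.08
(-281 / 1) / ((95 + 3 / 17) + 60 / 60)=-2.92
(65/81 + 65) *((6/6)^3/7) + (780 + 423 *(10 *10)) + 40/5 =43097.40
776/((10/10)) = 776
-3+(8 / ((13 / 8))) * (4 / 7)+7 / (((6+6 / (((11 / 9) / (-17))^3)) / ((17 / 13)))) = -366293815 / 1954814316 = -0.19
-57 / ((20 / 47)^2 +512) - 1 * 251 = -94703107 / 377136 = -251.11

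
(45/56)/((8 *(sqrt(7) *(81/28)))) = 0.01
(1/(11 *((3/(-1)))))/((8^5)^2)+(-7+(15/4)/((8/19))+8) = 351012913151/35433480192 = 9.91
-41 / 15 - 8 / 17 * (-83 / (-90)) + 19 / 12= -4847 / 3060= -1.58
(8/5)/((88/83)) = 83/55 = 1.51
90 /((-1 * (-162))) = 5 /9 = 0.56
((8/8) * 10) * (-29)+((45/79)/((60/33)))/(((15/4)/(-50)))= -23240/79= -294.18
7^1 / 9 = 7 / 9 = 0.78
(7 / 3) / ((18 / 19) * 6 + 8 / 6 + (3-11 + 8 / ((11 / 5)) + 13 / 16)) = 23408 / 34775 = 0.67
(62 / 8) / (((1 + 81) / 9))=279 / 328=0.85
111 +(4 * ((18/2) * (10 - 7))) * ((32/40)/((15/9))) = 4071/25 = 162.84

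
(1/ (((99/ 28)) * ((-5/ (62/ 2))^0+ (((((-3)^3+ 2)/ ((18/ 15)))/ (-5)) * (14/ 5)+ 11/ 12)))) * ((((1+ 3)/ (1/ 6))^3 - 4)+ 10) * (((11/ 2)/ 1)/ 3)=258160/ 489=527.93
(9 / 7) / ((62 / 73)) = 657 / 434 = 1.51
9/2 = 4.50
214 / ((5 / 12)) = 2568 / 5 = 513.60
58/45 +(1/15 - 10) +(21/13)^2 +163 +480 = 4844119/7605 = 636.97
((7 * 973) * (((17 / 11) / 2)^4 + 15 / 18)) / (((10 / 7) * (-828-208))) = -5695378633 / 1040096640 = -5.48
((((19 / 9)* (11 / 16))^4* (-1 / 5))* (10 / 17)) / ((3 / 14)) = -13356208327 / 5482266624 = -2.44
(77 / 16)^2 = 5929 / 256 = 23.16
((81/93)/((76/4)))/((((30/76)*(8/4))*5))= 9/775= 0.01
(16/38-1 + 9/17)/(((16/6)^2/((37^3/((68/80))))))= -2279385/5491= -415.11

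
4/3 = 1.33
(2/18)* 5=5/9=0.56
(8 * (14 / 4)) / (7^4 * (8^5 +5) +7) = 1 / 2810285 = 0.00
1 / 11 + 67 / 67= 12 / 11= 1.09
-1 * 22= -22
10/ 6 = 1.67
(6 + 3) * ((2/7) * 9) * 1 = 162/7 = 23.14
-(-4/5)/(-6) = -2/15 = -0.13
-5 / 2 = -2.50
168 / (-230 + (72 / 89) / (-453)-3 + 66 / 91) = -205455432 / 284062327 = -0.72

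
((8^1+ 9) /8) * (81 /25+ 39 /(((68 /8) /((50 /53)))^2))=75505881 /9550600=7.91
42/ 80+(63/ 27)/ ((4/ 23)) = 1673/ 120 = 13.94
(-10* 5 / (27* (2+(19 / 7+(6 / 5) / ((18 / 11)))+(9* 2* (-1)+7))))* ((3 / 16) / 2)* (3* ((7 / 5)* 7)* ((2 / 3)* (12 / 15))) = 1715 / 3498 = 0.49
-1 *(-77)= 77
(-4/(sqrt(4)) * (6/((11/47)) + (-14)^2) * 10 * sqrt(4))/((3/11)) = -97520/3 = -32506.67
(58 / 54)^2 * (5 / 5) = 841 / 729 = 1.15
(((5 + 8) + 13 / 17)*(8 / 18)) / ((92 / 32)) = 832 / 391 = 2.13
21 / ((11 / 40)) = 840 / 11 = 76.36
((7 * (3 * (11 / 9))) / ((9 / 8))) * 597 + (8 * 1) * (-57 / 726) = 14831980 / 1089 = 13619.82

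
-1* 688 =-688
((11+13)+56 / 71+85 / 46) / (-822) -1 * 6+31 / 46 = -105005 / 19596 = -5.36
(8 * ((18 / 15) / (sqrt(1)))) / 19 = 48 / 95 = 0.51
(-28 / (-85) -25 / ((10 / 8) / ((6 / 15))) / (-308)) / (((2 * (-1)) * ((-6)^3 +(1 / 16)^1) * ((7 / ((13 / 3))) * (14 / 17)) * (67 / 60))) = 483808 / 873392905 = 0.00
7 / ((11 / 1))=7 / 11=0.64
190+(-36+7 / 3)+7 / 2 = 159.83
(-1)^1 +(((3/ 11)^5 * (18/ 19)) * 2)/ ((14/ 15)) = -21354173/ 21419783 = -1.00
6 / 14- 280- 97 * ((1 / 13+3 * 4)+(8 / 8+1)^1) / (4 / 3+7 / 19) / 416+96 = -185.50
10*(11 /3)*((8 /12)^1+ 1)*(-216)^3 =-615859200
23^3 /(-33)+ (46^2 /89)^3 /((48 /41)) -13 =86058984744 /7754659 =11097.71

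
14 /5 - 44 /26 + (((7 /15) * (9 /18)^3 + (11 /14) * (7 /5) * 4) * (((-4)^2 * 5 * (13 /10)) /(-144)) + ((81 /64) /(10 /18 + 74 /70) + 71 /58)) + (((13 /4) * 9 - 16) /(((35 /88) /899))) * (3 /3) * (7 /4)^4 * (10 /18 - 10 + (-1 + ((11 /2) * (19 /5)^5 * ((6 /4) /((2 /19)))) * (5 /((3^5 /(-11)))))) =-49033964446684559841049 /12410236800000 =-3951090155.40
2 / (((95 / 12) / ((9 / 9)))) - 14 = -1306 / 95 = -13.75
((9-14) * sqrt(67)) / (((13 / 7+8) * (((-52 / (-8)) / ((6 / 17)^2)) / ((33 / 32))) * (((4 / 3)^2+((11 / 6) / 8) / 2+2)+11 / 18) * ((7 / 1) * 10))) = -3564 * sqrt(67) / 112075067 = -0.00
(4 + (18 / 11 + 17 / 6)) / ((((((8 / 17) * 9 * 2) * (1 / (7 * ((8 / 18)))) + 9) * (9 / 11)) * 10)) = 66521 / 753300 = 0.09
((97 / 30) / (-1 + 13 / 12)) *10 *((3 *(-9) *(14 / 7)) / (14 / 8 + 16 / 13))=-1089504 / 155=-7029.06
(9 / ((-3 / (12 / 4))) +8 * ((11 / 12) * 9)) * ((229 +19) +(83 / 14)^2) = 3163329 / 196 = 16139.43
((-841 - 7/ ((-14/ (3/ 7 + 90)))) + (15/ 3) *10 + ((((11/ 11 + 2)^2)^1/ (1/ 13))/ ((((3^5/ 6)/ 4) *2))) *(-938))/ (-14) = 776833/ 1764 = 440.38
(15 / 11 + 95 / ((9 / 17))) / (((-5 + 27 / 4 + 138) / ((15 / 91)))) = 358000 / 1678677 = 0.21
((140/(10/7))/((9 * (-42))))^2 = 0.07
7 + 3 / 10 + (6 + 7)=203 / 10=20.30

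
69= 69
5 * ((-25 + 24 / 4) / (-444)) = 95 / 444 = 0.21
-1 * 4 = -4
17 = 17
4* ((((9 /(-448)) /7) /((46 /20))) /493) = -45 /4444888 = -0.00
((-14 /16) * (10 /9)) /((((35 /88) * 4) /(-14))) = 77 /9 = 8.56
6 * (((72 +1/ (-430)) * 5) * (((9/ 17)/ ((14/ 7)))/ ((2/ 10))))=4179465/ 1462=2858.73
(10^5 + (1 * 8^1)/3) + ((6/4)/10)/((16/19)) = 96002731/960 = 100002.84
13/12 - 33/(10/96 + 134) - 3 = -167059/77244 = -2.16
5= 5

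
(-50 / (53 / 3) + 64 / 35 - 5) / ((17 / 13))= -144729 / 31535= -4.59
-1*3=-3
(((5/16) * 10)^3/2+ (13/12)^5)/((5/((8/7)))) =3.83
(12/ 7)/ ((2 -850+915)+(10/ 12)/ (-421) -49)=0.10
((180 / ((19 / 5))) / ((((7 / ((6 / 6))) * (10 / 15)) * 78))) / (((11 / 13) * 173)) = 225 / 253099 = 0.00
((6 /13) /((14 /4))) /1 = 12 /91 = 0.13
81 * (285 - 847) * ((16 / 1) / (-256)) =22761 / 8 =2845.12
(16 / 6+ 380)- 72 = 932 / 3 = 310.67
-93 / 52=-1.79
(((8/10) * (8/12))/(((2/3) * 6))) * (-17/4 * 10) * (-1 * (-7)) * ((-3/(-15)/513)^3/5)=-119/253135681875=-0.00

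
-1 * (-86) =86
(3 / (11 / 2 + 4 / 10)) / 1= 30 / 59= 0.51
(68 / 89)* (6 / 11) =408 / 979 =0.42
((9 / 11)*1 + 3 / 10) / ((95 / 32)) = 1968 / 5225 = 0.38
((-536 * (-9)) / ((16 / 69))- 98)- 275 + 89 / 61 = 2492699 / 122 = 20431.96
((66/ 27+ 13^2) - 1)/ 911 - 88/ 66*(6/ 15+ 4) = -232834/ 40995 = -5.68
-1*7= -7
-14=-14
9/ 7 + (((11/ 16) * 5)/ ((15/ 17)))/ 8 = 4765/ 2688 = 1.77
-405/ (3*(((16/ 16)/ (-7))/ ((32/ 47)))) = 30240/ 47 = 643.40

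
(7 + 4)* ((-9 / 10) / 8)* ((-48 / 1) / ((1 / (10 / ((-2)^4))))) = 297 / 8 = 37.12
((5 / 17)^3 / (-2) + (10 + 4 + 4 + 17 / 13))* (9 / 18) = 9.65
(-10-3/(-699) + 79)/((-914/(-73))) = 586847/106481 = 5.51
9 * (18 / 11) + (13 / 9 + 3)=1898 / 99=19.17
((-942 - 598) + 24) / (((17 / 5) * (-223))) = 7580 / 3791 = 2.00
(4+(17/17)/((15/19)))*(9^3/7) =19197/35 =548.49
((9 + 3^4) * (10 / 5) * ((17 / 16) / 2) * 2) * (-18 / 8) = -6885 / 16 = -430.31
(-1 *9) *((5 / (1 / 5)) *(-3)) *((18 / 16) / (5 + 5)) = 1215 / 16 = 75.94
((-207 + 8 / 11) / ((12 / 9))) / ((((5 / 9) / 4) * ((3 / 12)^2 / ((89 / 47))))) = -87238512 / 2585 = -33747.97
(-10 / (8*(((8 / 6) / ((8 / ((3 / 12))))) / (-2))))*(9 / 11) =540 / 11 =49.09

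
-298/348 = -149/174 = -0.86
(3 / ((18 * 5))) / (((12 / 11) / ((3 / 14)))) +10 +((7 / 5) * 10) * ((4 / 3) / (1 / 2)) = 79531 / 1680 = 47.34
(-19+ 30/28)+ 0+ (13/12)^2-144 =-162041/1008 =-160.75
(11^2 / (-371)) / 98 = -121 / 36358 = -0.00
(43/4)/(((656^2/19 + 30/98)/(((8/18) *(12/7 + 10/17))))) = 1567006/3226272597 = 0.00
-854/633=-1.35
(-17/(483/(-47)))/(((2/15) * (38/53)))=17.30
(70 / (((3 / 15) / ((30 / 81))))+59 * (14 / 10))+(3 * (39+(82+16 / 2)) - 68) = 71716 / 135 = 531.23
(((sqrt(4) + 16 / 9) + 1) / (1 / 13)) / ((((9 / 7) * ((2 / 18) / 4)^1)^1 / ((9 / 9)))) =15652 / 9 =1739.11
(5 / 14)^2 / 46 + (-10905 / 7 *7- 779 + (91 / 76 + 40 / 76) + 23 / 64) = -16009268997 / 1370432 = -11681.91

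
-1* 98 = -98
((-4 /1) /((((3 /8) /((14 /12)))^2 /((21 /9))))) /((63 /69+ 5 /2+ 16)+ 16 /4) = -1009792 /261711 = -3.86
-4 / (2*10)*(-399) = 399 / 5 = 79.80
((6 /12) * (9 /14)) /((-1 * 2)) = -0.16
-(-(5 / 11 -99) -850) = 8266 / 11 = 751.45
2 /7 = 0.29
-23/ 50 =-0.46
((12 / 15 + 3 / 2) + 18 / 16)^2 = 18769 / 1600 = 11.73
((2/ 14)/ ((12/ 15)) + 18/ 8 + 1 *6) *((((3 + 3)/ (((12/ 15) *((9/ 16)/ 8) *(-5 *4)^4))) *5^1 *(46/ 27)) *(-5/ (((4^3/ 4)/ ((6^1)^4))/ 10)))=-1357/ 7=-193.86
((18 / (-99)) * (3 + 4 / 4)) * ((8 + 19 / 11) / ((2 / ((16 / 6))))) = -9.43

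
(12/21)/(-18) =-2/63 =-0.03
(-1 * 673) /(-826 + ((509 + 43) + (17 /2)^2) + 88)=2692 /455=5.92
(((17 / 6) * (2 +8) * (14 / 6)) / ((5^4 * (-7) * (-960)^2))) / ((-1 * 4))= 17 / 4147200000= 0.00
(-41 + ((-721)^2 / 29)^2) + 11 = 270234640051 / 841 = 321325374.61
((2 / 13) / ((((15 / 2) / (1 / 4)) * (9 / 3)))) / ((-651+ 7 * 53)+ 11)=-1 / 157365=-0.00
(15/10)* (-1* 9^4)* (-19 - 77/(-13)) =1673055/13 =128696.54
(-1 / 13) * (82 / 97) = -82 / 1261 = -0.07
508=508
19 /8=2.38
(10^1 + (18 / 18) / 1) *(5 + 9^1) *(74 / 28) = 407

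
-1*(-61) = 61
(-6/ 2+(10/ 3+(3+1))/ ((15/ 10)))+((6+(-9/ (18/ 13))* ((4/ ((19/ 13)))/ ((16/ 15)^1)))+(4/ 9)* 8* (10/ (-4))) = -17.68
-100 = -100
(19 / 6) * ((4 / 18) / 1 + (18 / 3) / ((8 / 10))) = 2641 / 108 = 24.45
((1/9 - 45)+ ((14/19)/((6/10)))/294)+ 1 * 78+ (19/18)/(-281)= 22274591/672714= 33.11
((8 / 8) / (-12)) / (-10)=1 / 120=0.01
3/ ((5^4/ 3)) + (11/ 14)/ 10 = 1627/ 17500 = 0.09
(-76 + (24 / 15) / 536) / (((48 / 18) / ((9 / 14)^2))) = -883791 / 75040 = -11.78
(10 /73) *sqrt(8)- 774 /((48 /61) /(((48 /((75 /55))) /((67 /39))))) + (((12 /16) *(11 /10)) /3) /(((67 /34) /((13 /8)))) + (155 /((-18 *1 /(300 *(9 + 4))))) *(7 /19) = -19875063481 /611040 + 20 *sqrt(2) /73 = -32526.23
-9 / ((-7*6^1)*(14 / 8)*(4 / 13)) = 39 / 98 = 0.40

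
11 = 11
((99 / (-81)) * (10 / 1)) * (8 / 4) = -220 / 9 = -24.44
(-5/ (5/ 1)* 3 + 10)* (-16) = -112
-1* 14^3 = -2744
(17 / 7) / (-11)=-17 / 77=-0.22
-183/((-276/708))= 10797/23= 469.43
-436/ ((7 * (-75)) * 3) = 436/ 1575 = 0.28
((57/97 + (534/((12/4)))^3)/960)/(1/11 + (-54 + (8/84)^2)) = -884589553617/8115997760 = -108.99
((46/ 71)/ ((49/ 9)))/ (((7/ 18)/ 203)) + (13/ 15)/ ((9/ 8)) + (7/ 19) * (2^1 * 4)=587492764/ 8923635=65.84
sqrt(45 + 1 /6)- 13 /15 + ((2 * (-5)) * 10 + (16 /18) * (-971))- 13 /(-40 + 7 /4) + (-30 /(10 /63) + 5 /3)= -880493 /765 + sqrt(1626) /6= -1144.25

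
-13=-13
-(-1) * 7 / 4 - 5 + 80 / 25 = -1 / 20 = -0.05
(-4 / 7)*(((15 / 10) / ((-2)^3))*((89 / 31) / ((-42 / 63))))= -801 / 1736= -0.46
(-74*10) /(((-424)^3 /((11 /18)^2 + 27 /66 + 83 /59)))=85167155 /4007073286656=0.00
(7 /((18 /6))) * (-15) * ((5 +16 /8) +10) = -595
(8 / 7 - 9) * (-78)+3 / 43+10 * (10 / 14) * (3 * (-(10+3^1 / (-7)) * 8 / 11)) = 10748607 / 23177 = 463.76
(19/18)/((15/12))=0.84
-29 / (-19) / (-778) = -29 / 14782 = -0.00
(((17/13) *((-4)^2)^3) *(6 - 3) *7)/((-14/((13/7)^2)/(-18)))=24440832/49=498792.49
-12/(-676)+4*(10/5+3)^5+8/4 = 2112841/169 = 12502.02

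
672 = 672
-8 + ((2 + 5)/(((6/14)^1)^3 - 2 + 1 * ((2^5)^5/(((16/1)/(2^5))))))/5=-920733585319/115091698465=-8.00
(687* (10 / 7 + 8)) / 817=45342 / 5719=7.93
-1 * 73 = -73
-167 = -167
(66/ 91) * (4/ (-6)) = -44/ 91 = -0.48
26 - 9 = 17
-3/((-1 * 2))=3/2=1.50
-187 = -187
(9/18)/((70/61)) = 61/140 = 0.44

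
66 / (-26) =-33 / 13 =-2.54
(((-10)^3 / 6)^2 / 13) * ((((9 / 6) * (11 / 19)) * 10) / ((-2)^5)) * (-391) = 336015625 / 1482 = 226731.19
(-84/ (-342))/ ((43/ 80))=1120/ 2451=0.46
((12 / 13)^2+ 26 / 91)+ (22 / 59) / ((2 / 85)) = 1185519 / 69797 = 16.99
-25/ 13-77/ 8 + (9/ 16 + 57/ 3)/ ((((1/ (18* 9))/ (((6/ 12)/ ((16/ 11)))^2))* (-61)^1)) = -17.69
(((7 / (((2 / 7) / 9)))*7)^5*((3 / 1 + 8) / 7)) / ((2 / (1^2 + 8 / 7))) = 943997863961285595 / 64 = 14749966624395087.42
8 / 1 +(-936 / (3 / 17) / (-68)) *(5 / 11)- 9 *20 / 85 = 7730 / 187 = 41.34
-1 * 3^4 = -81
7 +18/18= 8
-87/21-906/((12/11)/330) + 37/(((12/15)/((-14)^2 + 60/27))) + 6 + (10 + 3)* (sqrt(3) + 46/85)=-1418477006/5355 + 13* sqrt(3)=-264865.81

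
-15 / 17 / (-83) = 15 / 1411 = 0.01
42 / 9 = 14 / 3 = 4.67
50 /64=25 /32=0.78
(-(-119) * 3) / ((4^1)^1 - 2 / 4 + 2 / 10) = 3570 / 37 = 96.49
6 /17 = 0.35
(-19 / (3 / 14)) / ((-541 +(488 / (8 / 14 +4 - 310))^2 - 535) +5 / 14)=4255641964 / 51503988609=0.08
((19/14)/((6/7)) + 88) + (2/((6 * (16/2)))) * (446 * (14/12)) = 8011/72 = 111.26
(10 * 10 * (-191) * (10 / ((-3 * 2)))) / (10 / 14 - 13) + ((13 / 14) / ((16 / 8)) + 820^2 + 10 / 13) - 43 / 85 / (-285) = 84657237880037 / 126389900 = 669810.15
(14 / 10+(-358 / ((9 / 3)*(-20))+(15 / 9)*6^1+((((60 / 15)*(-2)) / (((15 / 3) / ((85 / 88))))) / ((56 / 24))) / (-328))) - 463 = -168822967 / 378840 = -445.63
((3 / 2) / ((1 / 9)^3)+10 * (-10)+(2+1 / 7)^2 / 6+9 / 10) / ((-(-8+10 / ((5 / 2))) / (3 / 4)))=1462893 / 7840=186.59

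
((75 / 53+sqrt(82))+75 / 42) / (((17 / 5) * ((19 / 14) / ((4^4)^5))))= 687194767360000 / 901+76965813944320 * sqrt(82) / 323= 2920457984102.48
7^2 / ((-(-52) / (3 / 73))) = 147 / 3796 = 0.04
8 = 8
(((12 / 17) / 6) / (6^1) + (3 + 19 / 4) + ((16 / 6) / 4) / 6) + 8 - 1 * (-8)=14615 / 612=23.88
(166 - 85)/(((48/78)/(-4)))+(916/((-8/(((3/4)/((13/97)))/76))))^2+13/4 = -28248353951/62473216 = -452.17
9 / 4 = 2.25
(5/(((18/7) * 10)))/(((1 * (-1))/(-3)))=0.58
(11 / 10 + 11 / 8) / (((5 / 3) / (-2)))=-297 / 100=-2.97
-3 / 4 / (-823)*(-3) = -9 / 3292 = -0.00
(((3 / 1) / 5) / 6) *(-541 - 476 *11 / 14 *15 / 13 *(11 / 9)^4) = -42759841 / 284310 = -150.40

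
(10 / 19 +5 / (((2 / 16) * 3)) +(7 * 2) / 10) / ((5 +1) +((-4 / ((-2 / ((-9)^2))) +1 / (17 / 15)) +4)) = 73933 / 837615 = 0.09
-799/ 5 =-159.80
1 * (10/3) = 10/3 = 3.33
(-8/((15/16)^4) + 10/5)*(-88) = 37227344/50625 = 735.35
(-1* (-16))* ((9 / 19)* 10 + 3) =2352 / 19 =123.79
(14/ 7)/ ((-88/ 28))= -7/ 11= -0.64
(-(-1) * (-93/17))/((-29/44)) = 4092/493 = 8.30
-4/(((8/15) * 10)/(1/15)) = -1/20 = -0.05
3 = 3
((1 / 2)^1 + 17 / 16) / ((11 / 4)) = 25 / 44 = 0.57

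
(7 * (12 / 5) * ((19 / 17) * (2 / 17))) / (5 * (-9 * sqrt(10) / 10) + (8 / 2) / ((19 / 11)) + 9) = -10370808 * sqrt(10) / 77675975 - 5215728 / 15535195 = -0.76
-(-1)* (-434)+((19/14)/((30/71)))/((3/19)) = -413.66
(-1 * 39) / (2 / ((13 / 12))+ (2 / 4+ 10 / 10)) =-338 / 29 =-11.66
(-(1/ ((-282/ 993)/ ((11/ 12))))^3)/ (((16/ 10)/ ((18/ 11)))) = 21940138055/ 637888512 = 34.39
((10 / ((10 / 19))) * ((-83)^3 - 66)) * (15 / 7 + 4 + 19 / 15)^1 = -8453131046 / 105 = -80506009.96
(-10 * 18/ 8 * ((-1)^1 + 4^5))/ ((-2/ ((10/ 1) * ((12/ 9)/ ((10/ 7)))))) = 107415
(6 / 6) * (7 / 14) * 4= 2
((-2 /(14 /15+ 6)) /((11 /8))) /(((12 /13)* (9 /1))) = -5 /198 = -0.03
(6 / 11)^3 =216 / 1331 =0.16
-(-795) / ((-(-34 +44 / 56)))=742 / 31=23.94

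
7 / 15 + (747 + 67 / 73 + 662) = 1544371 / 1095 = 1410.38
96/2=48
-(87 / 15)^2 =-841 / 25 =-33.64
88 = 88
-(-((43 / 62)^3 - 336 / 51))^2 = -642172210807689 / 16415268083776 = -39.12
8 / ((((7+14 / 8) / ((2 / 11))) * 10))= 32 / 1925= 0.02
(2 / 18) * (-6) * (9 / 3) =-2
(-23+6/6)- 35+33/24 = -445/8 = -55.62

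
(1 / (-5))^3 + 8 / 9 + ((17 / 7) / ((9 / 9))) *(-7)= -18134 / 1125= -16.12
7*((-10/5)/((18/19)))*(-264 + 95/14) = 68419/18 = 3801.06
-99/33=-3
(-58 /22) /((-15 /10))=1.76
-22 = -22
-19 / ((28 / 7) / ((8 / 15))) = -38 / 15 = -2.53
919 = 919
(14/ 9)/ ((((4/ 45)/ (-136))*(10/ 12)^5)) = -3701376/ 625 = -5922.20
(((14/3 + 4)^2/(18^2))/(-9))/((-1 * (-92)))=-169/603612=-0.00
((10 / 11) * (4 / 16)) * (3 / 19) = 15 / 418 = 0.04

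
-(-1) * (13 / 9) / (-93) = -13 / 837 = -0.02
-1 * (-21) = 21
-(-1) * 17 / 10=17 / 10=1.70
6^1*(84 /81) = 56 /9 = 6.22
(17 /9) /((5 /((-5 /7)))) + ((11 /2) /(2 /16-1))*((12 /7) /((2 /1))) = -2495 /441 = -5.66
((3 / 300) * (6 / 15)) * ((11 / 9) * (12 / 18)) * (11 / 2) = 121 / 6750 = 0.02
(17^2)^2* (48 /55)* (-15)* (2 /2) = -12027024 /11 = -1093365.82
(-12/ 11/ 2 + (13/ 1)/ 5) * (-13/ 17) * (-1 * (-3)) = -4407/ 935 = -4.71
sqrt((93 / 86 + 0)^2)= 93 / 86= 1.08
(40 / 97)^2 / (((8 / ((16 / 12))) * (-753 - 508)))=-800 / 35594247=-0.00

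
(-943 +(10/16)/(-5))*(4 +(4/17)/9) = -193655/51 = -3797.16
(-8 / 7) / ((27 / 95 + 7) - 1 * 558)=380 / 183113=0.00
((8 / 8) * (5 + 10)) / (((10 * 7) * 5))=3 / 70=0.04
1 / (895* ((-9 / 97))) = -97 / 8055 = -0.01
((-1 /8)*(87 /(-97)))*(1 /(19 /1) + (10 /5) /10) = 261 /9215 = 0.03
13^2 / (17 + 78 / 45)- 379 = -103964 / 281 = -369.98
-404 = -404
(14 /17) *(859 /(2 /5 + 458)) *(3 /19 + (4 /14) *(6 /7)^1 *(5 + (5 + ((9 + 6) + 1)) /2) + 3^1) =4634305 /431851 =10.73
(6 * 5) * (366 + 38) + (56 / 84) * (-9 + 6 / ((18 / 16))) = 109058 / 9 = 12117.56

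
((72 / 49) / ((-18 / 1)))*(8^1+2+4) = -8 / 7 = -1.14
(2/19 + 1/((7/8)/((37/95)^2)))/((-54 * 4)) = -8801/6822900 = -0.00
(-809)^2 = 654481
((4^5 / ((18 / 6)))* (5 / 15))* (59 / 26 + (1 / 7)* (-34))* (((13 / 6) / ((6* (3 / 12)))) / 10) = -40192 / 945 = -42.53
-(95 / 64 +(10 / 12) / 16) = -1.54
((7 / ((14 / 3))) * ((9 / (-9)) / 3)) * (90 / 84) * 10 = -75 / 14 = -5.36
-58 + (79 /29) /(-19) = -32037 /551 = -58.14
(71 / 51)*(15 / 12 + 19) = 1917 / 68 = 28.19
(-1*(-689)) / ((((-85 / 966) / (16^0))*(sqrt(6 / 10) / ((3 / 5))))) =-6065.31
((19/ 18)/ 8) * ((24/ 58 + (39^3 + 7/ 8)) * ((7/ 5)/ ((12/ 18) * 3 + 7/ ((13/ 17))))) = 23795028803/ 24220800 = 982.42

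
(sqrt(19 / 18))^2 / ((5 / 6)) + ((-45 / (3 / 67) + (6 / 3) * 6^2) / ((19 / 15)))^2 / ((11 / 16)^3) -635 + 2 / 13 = 156377955465932 / 93695745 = 1668997.41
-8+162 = 154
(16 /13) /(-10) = -8 /65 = -0.12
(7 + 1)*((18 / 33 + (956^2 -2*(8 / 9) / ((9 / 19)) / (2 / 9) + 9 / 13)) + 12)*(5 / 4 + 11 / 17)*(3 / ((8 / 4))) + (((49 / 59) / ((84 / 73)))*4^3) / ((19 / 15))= 56697959042679 / 2725151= 20805437.59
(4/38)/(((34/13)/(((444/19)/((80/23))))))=33189/122740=0.27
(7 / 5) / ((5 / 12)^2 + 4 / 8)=1008 / 485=2.08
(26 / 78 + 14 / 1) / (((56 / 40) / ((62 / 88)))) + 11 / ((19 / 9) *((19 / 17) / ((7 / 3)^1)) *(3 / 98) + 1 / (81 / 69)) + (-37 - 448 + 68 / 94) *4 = -23146888741381 / 12071811444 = -1917.43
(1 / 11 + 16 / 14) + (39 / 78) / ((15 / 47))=2.80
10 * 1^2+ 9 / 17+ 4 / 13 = 2395 / 221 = 10.84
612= 612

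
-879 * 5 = -4395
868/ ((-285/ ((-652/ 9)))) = 565936/ 2565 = 220.64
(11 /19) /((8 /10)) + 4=359 /76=4.72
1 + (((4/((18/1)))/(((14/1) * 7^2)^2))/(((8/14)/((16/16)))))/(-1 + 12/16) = 302525/302526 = 1.00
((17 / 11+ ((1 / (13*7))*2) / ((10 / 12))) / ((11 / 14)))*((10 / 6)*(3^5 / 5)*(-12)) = -15293448 / 7865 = -1944.49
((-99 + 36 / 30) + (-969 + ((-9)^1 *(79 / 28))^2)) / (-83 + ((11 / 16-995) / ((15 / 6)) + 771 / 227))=375514977 / 424746014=0.88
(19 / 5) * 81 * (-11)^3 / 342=-11979 / 10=-1197.90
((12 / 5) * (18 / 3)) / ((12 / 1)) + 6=7.20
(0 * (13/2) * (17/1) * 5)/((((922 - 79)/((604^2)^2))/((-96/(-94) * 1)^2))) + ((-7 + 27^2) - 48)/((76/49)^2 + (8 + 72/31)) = 25083247/473688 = 52.95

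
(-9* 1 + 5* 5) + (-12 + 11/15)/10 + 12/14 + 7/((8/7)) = 91793/4200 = 21.86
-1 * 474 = -474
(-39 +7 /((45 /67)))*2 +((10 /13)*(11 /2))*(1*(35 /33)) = -30811 /585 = -52.67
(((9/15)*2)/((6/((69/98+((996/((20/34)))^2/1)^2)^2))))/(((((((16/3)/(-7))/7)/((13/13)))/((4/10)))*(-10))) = 760325435211576655964939018076176427/153125000000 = 4965390597300092447117969.00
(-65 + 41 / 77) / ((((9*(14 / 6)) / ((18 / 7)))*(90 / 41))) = -203524 / 56595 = -3.60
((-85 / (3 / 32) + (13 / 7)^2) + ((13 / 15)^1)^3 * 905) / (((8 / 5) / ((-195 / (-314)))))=-33763379 / 276948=-121.91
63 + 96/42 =457/7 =65.29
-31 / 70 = -0.44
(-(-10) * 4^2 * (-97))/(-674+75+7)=970/37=26.22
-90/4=-45/2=-22.50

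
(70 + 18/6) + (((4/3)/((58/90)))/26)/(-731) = 20117821/275587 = 73.00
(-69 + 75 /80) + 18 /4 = -1017 /16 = -63.56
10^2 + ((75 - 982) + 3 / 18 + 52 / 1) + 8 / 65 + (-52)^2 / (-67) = -20775139 / 26130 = -795.07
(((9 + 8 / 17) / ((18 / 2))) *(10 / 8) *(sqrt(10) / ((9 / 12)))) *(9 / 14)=115 *sqrt(10) / 102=3.57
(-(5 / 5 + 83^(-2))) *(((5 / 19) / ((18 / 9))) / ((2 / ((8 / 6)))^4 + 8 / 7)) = -385840 / 18193849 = -0.02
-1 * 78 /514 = -39 /257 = -0.15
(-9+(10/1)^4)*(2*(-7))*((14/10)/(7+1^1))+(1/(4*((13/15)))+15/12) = -24476.41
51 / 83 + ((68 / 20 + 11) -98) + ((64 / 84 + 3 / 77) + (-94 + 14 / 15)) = -175.25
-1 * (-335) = 335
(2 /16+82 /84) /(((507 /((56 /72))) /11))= 2035 /109512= 0.02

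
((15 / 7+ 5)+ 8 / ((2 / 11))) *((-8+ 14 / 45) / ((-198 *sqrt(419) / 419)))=61934 *sqrt(419) / 31185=40.65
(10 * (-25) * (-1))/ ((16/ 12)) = 375/ 2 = 187.50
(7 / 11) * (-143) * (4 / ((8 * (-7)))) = 13 / 2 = 6.50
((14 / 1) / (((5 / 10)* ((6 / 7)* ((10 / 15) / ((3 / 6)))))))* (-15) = -735 / 2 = -367.50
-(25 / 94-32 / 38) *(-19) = -1029 / 94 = -10.95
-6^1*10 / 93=-20 / 31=-0.65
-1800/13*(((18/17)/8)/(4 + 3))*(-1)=4050/1547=2.62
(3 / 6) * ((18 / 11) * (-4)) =-36 / 11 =-3.27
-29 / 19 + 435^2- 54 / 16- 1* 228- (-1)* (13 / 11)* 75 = 316142989 / 1672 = 189080.74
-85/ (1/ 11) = -935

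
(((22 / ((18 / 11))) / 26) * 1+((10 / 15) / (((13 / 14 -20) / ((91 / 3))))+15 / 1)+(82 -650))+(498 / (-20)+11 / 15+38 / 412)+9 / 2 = -1844073193 / 3217617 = -573.12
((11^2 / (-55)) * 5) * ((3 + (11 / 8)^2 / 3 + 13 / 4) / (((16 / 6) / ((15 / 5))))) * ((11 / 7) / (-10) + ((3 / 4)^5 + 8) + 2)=-15748973889 / 18350080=-858.25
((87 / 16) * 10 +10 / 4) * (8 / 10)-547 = -1003 / 2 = -501.50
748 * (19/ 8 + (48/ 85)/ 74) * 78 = 25717263/ 185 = 139012.23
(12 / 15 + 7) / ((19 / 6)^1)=234 / 95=2.46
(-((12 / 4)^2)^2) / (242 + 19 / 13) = -351 / 1055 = -0.33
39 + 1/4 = 157/4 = 39.25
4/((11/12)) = 4.36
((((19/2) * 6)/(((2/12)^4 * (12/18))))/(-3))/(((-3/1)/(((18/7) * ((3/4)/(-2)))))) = -83106/7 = -11872.29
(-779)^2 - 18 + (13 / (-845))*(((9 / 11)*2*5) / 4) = 173551369 / 286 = 606822.97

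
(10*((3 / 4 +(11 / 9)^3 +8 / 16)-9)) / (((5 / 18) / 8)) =-1706.17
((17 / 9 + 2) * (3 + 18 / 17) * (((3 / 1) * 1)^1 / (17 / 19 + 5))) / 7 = 2185 / 1904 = 1.15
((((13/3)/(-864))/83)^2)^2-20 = -42843244660584685211759/2142162233029234262016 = -20.00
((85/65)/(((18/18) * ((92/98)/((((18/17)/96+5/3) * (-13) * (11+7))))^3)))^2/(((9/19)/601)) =2407042009848249033021152720193802818699/207435268371465109504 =11603822381533664185.78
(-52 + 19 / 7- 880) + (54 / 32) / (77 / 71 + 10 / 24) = -33239323 / 35812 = -928.16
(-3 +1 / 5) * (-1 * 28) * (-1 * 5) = -392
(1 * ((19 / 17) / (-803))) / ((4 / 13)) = -247 / 54604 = -0.00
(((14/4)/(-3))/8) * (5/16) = -35/768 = -0.05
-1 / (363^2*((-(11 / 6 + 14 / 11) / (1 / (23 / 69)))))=2 / 272855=0.00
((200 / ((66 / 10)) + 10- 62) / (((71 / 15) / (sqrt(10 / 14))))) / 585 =-716 * sqrt(35) / 639639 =-0.01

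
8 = 8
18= 18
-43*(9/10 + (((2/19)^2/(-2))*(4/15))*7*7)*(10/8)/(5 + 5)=-385409/86640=-4.45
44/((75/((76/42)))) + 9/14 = 767/450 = 1.70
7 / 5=1.40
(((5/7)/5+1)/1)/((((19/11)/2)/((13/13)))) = 176/133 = 1.32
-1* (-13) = 13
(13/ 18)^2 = 169/ 324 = 0.52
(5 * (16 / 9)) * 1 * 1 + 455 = 4175 / 9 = 463.89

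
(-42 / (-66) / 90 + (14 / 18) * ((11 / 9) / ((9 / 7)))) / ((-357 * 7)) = -503 / 1683990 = -0.00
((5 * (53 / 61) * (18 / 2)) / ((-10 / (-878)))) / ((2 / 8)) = 837612 / 61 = 13731.34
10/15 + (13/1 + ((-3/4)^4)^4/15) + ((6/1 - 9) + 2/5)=713007617857/64424509440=11.07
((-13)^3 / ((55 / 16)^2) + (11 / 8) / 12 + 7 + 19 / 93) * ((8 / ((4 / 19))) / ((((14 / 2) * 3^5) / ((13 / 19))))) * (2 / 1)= -20902831391 / 3828270600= -5.46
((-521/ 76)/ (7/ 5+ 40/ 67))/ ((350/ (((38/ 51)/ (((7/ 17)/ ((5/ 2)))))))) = -34907/ 786744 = -0.04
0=0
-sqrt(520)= -2*sqrt(130)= -22.80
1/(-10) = -1/10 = -0.10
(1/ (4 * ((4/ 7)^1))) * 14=6.12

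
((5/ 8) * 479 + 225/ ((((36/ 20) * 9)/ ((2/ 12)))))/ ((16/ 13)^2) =11012885/ 55296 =199.16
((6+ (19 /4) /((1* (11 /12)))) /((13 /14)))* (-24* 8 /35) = -47232 /715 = -66.06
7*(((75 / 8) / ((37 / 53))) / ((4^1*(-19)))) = -27825 / 22496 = -1.24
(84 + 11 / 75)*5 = 6311 / 15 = 420.73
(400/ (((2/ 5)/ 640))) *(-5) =-3200000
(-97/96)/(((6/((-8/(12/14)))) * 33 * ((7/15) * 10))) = 97/9504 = 0.01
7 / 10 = 0.70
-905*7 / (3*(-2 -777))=6335 / 2337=2.71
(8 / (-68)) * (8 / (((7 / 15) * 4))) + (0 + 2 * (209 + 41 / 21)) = 150440 / 357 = 421.40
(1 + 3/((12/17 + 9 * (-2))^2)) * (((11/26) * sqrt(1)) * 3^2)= 960333/249704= 3.85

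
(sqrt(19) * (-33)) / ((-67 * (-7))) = -33 * sqrt(19) / 469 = -0.31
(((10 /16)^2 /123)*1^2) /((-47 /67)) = -1675 /369984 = -0.00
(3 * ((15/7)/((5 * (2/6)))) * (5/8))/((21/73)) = 3285/392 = 8.38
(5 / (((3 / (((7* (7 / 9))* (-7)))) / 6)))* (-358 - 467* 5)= 9236990 / 9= 1026332.22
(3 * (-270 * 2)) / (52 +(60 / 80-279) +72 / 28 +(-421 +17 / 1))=9072 / 3515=2.58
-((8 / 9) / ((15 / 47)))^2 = -141376 / 18225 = -7.76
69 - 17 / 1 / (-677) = 46730 / 677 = 69.03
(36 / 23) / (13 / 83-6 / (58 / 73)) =-0.21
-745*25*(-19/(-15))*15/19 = -18625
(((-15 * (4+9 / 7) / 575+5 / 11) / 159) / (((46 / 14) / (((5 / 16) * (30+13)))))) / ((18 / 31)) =934433 / 66615912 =0.01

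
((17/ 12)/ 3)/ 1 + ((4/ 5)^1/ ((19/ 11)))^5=137479743439/ 278561137500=0.49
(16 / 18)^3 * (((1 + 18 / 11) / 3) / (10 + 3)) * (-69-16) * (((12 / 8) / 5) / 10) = -63104 / 521235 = -0.12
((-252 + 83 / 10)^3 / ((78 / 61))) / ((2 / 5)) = -882869314633 / 31200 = -28297093.42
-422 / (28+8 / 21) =-4431 / 298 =-14.87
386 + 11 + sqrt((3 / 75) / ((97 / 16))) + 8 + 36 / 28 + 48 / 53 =4 *sqrt(97) / 485 + 151068 / 371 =407.27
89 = 89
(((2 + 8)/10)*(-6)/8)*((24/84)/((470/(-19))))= 57/6580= 0.01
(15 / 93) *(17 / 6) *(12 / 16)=85 / 248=0.34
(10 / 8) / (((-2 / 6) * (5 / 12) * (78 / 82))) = -123 / 13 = -9.46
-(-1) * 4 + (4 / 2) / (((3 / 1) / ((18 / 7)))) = 5.71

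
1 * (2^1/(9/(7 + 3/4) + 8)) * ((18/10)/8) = 279/5680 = 0.05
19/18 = 1.06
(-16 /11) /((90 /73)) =-1.18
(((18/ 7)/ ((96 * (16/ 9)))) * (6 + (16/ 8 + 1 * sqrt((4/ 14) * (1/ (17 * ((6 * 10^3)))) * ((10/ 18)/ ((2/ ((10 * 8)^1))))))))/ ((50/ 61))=183 * sqrt(1785)/ 53312000 + 1647/ 11200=0.15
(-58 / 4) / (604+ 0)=-29 / 1208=-0.02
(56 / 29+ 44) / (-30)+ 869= 125783 / 145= 867.47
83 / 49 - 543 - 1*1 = -26573 / 49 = -542.31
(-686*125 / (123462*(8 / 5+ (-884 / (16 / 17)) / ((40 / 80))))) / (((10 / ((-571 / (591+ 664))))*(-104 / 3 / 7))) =0.00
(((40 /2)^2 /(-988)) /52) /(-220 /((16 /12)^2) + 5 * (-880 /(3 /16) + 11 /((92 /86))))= 1380 /4172222483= 0.00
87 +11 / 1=98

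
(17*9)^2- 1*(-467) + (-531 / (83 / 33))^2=471537293 / 6889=68447.86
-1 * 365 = -365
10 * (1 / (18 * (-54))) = -5 / 486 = -0.01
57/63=19/21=0.90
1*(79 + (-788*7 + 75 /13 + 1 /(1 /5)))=-5426.23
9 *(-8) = -72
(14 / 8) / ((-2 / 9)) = -63 / 8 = -7.88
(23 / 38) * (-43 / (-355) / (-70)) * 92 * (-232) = 5277304 / 236075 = 22.35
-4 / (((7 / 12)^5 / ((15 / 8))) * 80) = -23328 / 16807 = -1.39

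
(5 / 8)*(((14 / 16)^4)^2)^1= 28824005 / 134217728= 0.21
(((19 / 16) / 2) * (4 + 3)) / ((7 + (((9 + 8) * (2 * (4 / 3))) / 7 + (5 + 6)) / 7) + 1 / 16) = 19551 / 44966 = 0.43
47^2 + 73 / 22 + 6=2218.32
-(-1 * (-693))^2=-480249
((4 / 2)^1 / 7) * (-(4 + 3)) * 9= -18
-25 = -25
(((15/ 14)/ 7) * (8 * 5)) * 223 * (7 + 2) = 602100/ 49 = 12287.76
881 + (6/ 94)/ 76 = 3146935/ 3572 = 881.00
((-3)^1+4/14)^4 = 130321/2401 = 54.28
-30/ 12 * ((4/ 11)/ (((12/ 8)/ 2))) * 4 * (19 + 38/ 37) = -39520/ 407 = -97.10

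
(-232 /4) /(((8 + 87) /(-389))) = 22562 /95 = 237.49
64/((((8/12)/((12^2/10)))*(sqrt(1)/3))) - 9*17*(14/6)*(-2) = 24306/5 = 4861.20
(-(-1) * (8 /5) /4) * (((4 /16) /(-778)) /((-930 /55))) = 11 /1447080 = 0.00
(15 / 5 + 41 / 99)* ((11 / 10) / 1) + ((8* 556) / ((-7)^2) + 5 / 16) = 3346081 / 35280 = 94.84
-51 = -51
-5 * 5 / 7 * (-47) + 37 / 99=116584 / 693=168.23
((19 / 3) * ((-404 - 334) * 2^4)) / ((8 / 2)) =-18696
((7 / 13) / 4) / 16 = 7 / 832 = 0.01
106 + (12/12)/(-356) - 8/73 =2751807/25988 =105.89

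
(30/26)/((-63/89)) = -445/273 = -1.63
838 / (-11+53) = 19.95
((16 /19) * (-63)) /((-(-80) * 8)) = -63 /760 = -0.08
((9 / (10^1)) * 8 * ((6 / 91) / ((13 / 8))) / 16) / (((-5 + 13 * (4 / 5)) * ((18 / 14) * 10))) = 2 / 7605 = 0.00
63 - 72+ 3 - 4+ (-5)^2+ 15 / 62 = 945 / 62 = 15.24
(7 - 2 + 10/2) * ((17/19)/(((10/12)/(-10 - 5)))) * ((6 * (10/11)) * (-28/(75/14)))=959616/209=4591.46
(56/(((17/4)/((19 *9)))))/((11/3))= 114912/187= 614.50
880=880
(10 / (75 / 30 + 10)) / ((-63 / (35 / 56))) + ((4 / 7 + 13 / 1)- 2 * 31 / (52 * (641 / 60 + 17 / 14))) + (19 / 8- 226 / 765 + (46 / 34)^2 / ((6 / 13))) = 307652896051 / 15769932360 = 19.51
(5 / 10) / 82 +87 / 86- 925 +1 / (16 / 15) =-26037247 / 28208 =-923.04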